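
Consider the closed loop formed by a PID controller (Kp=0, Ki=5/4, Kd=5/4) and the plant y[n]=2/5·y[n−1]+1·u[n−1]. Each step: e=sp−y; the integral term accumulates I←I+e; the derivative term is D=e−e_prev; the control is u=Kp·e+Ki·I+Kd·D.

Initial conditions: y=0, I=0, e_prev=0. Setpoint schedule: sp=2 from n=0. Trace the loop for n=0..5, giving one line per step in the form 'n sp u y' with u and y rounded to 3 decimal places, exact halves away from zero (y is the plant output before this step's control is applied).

(exact arithmetic carried between steps; '≈' marks a value shown rounded to 6 d.p. or computed from one; I and e_prev carry over from the previous line; the table rounds u and y to 3 d.p., halves away from zero)
n=0: y=0, sp=2, e=sp−y=2; I=2, D=e−e_prev=2; u=0·2+5/4·2+5/4·2=5; next y=2/5·0+1·5=5
n=1: y=5, sp=2, e=sp−y=-3; I=-1, D=e−e_prev=-5; u=0·(-3)+5/4·(-1)+5/4·(-5)=-7.5; next y=2/5·5+1·(-7.5)=-5.5
n=2: y=-5.5, sp=2, e=sp−y=7.5; I=6.5, D=e−e_prev=10.5; u=0·7.5+5/4·6.5+5/4·10.5=21.25; next y=2/5·(-5.5)+1·21.25=19.05
n=3: y=19.05, sp=2, e=sp−y=-17.05; I=-10.55, D=e−e_prev=-24.55; u=0·(-17.05)+5/4·(-10.55)+5/4·(-24.55)=-43.875; next y=2/5·19.05+1·(-43.875)=-36.255
n=4: y=-36.255, sp=2, e=sp−y=38.255; I=27.705, D=e−e_prev=55.305; u=0·38.255+5/4·27.705+5/4·55.305=103.7625; next y=2/5·(-36.255)+1·103.7625=89.2605
n=5: y=89.2605, sp=2, e=sp−y=-87.2605; I=-59.5555, D=e−e_prev=-125.5155; u=0·(-87.2605)+5/4·(-59.5555)+5/4·(-125.5155)=-231.33875; next y=2/5·89.2605+1·(-231.33875)=-195.63455

0 2 5.000 0.000
1 2 -7.500 5.000
2 2 21.250 -5.500
3 2 -43.875 19.050
4 2 103.763 -36.255
5 2 -231.339 89.261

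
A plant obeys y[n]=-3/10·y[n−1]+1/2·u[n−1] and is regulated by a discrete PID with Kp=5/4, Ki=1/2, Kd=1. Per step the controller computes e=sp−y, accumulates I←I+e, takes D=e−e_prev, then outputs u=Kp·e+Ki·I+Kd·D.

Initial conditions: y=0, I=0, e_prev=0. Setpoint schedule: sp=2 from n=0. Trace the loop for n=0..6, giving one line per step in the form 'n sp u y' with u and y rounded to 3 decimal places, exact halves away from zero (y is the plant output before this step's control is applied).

0 2 5.500 0.000
1 2 -3.063 2.750
2 2 13.355 -2.356
3 2 -16.360 7.384
4 2 39.582 -10.395
5 2 -63.588 22.909
6 2 128.597 -38.667

(exact arithmetic carried between steps; '≈' marks a value shown rounded to 6 d.p. or computed from one; I and e_prev carry over from the previous line; the table rounds u and y to 3 d.p., halves away from zero)
n=0: y=0, sp=2, e=sp−y=2; I=2, D=e−e_prev=2; u=5/4·2+1/2·2+1·2=5.5; next y=-3/10·0+1/2·5.5=2.75
n=1: y=2.75, sp=2, e=sp−y=-0.75; I=1.25, D=e−e_prev=-2.75; u=5/4·(-0.75)+1/2·1.25+1·(-2.75)=-3.0625; next y=-3/10·2.75+1/2·(-3.0625)=-2.35625
n=2: y=-2.35625, sp=2, e=sp−y=4.35625; I=5.60625, D=e−e_prev=5.10625; u=5/4·4.35625+1/2·5.60625+1·5.10625≈13.354688; next y=-3/10·(-2.35625)+1/2·13.354688≈7.384219
n=3: y≈7.384219, sp=2, e=sp−y≈-5.384219; I≈0.222031, D=e−e_prev≈-9.740469; u=5/4·(-5.384219)+1/2·0.222031+1·(-9.740469)≈-16.359727; next y=-3/10·7.384219+1/2·(-16.359727)≈-10.395129
n=4: y≈-10.395129, sp=2, e=sp−y≈12.395129; I≈12.617160, D=e−e_prev≈17.779348; u=5/4·12.395129+1/2·12.617160+1·17.779348≈39.581839; next y=-3/10·(-10.395129)+1/2·39.581839≈22.909458
n=5: y≈22.909458, sp=2, e=sp−y≈-20.909458; I≈-8.292298, D=e−e_prev≈-33.304587; u=5/4·(-20.909458)+1/2·(-8.292298)+1·(-33.304587)≈-63.587559; next y=-3/10·22.909458+1/2·(-63.587559)≈-38.666617
n=6: y≈-38.666617, sp=2, e=sp−y≈40.666617; I≈32.374319, D=e−e_prev≈61.576075; u=5/4·40.666617+1/2·32.374319+1·61.576075≈128.596505; next y=-3/10·(-38.666617)+1/2·128.596505≈75.898238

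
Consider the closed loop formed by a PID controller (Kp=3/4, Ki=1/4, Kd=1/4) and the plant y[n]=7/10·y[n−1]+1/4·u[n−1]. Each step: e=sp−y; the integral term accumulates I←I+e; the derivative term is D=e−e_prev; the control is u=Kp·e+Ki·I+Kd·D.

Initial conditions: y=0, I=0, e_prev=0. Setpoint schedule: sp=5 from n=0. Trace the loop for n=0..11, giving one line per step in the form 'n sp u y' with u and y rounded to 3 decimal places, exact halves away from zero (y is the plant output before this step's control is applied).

(exact arithmetic carried between steps; '≈' marks a value shown rounded to 6 d.p. or computed from one; I and e_prev carry over from the previous line; the table rounds u and y to 3 d.p., halves away from zero)
n=0: y=0, sp=5, e=sp−y=5; I=5, D=e−e_prev=5; u=3/4·5+1/4·5+1/4·5=6.25; next y=7/10·0+1/4·6.25=1.5625
n=1: y=1.5625, sp=5, e=sp−y=3.4375; I=8.4375, D=e−e_prev=-1.5625; u=3/4·3.4375+1/4·8.4375+1/4·(-1.5625)=4.296875; next y=7/10·1.5625+1/4·4.296875≈2.167969
n=2: y≈2.167969, sp=5, e=sp−y≈2.832031; I≈11.269531, D=e−e_prev≈-0.605469; u=3/4·2.832031+1/4·11.269531+1/4·(-0.605469)≈4.790039; next y=7/10·2.167969+1/4·4.790039≈2.715088
n=3: y≈2.715088, sp=5, e=sp−y≈2.284912; I≈13.554443, D=e−e_prev≈-0.547119; u=3/4·2.284912+1/4·13.554443+1/4·(-0.547119)≈4.965515; next y=7/10·2.715088+1/4·4.965515≈3.141940
n=4: y≈3.141940, sp=5, e=sp−y≈1.858060; I≈15.412503, D=e−e_prev≈-0.426852; u=3/4·1.858060+1/4·15.412503+1/4·(-0.426852)≈5.139957; next y=7/10·3.141940+1/4·5.139957≈3.484348
n=5: y≈3.484348, sp=5, e=sp−y≈1.515652; I≈16.928155, D=e−e_prev≈-0.342407; u=3/4·1.515652+1/4·16.928155+1/4·(-0.342407)≈5.283176; next y=7/10·3.484348+1/4·5.283176≈3.759837
n=6: y≈3.759837, sp=5, e=sp−y≈1.240163; I≈18.168318, D=e−e_prev≈-0.275490; u=3/4·1.240163+1/4·18.168318+1/4·(-0.275490)≈5.403329; next y=7/10·3.759837+1/4·5.403329≈3.982718
n=7: y≈3.982718, sp=5, e=sp−y≈1.017282; I≈19.185600, D=e−e_prev≈-0.222881; u=3/4·1.017282+1/4·19.185600+1/4·(-0.222881)≈5.503641; next y=7/10·3.982718+1/4·5.503641≈4.163813
n=8: y≈4.163813, sp=5, e=sp−y≈0.836187; I≈20.021787, D=e−e_prev≈-0.181095; u=3/4·0.836187+1/4·20.021787+1/4·(-0.181095)≈5.587313; next y=7/10·4.163813+1/4·5.587313≈4.311497
n=9: y≈4.311497, sp=5, e=sp−y≈0.688503; I≈20.710289, D=e−e_prev≈-0.147684; u=3/4·0.688503+1/4·20.710289+1/4·(-0.147684)≈5.657028; next y=7/10·4.311497+1/4·5.657028≈4.432305
n=10: y≈4.432305, sp=5, e=sp−y≈0.567695; I≈21.277984, D=e−e_prev≈-0.120808; u=3/4·0.567695+1/4·21.277984+1/4·(-0.120808)≈5.715065; next y=7/10·4.432305+1/4·5.715065≈4.531380
n=11: y≈4.531380, sp=5, e=sp−y≈0.468620; I≈21.746604, D=e−e_prev≈-0.099075; u=3/4·0.468620+1/4·21.746604+1/4·(-0.099075)≈5.763347; next y=7/10·4.531380+1/4·5.763347≈4.612803

0 5 6.250 0.000
1 5 4.297 1.563
2 5 4.790 2.168
3 5 4.966 2.715
4 5 5.140 3.142
5 5 5.283 3.484
6 5 5.403 3.760
7 5 5.504 3.983
8 5 5.587 4.164
9 5 5.657 4.311
10 5 5.715 4.432
11 5 5.763 4.531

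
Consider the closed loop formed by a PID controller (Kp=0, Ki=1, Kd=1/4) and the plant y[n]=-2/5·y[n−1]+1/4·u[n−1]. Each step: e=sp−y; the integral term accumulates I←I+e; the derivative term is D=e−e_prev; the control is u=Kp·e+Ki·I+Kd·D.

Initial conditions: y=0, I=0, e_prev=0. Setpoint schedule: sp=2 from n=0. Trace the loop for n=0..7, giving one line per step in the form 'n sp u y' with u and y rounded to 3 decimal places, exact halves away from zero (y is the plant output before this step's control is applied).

0 2 2.500 0.000
1 2 3.219 0.625
2 2 4.838 0.555
3 2 5.724 0.988
4 2 6.785 1.036
5 2 7.454 1.282
6 2 8.147 1.351
7 2 8.631 1.496

(exact arithmetic carried between steps; '≈' marks a value shown rounded to 6 d.p. or computed from one; I and e_prev carry over from the previous line; the table rounds u and y to 3 d.p., halves away from zero)
n=0: y=0, sp=2, e=sp−y=2; I=2, D=e−e_prev=2; u=0·2+1·2+1/4·2=2.5; next y=-2/5·0+1/4·2.5=0.625
n=1: y=0.625, sp=2, e=sp−y=1.375; I=3.375, D=e−e_prev=-0.625; u=0·1.375+1·3.375+1/4·(-0.625)=3.21875; next y=-2/5·0.625+1/4·3.21875≈0.554688
n=2: y≈0.554688, sp=2, e=sp−y≈1.445313; I≈4.820313, D=e−e_prev≈0.070313; u=0·1.445313+1·4.820313+1/4·0.070313≈4.837891; next y=-2/5·0.554688+1/4·4.837891≈0.987598
n=3: y≈0.987598, sp=2, e=sp−y≈1.012402; I≈5.832715, D=e−e_prev≈-0.432910; u=0·1.012402+1·5.832715+1/4·(-0.432910)≈5.724487; next y=-2/5·0.987598+1/4·5.724487≈1.036083
n=4: y≈1.036083, sp=2, e=sp−y≈0.963917; I≈6.796632, D=e−e_prev≈-0.048485; u=0·0.963917+1·6.796632+1/4·(-0.048485)≈6.784511; next y=-2/5·1.036083+1/4·6.784511≈1.281695
n=5: y≈1.281695, sp=2, e=sp−y≈0.718305; I≈7.514937, D=e−e_prev≈-0.245612; u=0·0.718305+1·7.514937+1/4·(-0.245612)≈7.453535; next y=-2/5·1.281695+1/4·7.453535≈1.350706
n=6: y≈1.350706, sp=2, e=sp−y≈0.649294; I≈8.164232, D=e−e_prev≈-0.069011; u=0·0.649294+1·8.164232+1/4·(-0.069011)≈8.146979; next y=-2/5·1.350706+1/4·8.146979≈1.496462
n=7: y≈1.496462, sp=2, e=sp−y≈0.503538; I≈8.667769, D=e−e_prev≈-0.145757; u=0·0.503538+1·8.667769+1/4·(-0.145757)≈8.631330; next y=-2/5·1.496462+1/4·8.631330≈1.559248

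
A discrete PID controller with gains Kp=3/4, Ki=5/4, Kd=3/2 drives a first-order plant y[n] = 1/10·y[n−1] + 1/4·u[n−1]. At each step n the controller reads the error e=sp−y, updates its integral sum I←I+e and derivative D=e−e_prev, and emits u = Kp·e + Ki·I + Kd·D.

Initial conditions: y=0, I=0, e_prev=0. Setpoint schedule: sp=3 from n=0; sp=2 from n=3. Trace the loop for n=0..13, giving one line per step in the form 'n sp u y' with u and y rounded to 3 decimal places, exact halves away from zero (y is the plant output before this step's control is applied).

0 3 10.500 0.000
1 3 0.563 2.625
2 3 12.745 0.403
3 2 -0.724 3.227
4 2 14.275 0.142
5 2 -0.074 3.583
6 2 14.460 0.340
7 2 0.089 3.649
8 2 14.408 0.387
9 2 0.143 3.641
10 2 14.316 0.400
11 2 0.188 3.619
12 2 14.228 0.409
13 2 0.240 3.598

(exact arithmetic carried between steps; '≈' marks a value shown rounded to 6 d.p. or computed from one; I and e_prev carry over from the previous line; the table rounds u and y to 3 d.p., halves away from zero)
n=0: y=0, sp=3, e=sp−y=3; I=3, D=e−e_prev=3; u=3/4·3+5/4·3+3/2·3=10.5; next y=1/10·0+1/4·10.5=2.625
n=1: y=2.625, sp=3, e=sp−y=0.375; I=3.375, D=e−e_prev=-2.625; u=3/4·0.375+5/4·3.375+3/2·(-2.625)=0.5625; next y=1/10·2.625+1/4·0.5625=0.403125
n=2: y=0.403125, sp=3, e=sp−y=2.596875; I=5.971875, D=e−e_prev=2.221875; u=3/4·2.596875+5/4·5.971875+3/2·2.221875≈12.745313; next y=1/10·0.403125+1/4·12.745313≈3.226641
n=3: y≈3.226641, sp=2, e=sp−y≈-1.226641; I≈4.745234, D=e−e_prev≈-3.823516; u=3/4·(-1.226641)+5/4·4.745234+3/2·(-3.823516)≈-0.723711; next y=1/10·3.226641+1/4·(-0.723711)≈0.141736
n=4: y≈0.141736, sp=2, e=sp−y≈1.858264; I≈6.603498, D=e−e_prev≈3.084904; u=3/4·1.858264+5/4·6.603498+3/2·3.084904≈14.275427; next y=1/10·0.141736+1/4·14.275427≈3.583030
n=5: y≈3.583030, sp=2, e=sp−y≈-1.583030; I≈5.020468, D=e−e_prev≈-3.441294; u=3/4·(-1.583030)+5/4·5.020468+3/2·(-3.441294)≈-0.073629; next y=1/10·3.583030+1/4·(-0.073629)≈0.339896
n=6: y≈0.339896, sp=2, e=sp−y≈1.660104; I≈6.680572, D=e−e_prev≈3.243135; u=3/4·1.660104+5/4·6.680572+3/2·3.243135≈14.460495; next y=1/10·0.339896+1/4·14.460495≈3.649113
n=7: y≈3.649113, sp=2, e=sp−y≈-1.649113; I≈5.031459, D=e−e_prev≈-3.309218; u=3/4·(-1.649113)+5/4·5.031459+3/2·(-3.309218)≈0.088662; next y=1/10·3.649113+1/4·0.088662≈0.387077
n=8: y≈0.387077, sp=2, e=sp−y≈1.612923; I≈6.644382, D=e−e_prev≈3.262036; u=3/4·1.612923+5/4·6.644382+3/2·3.262036≈14.408224; next y=1/10·0.387077+1/4·14.408224≈3.640764
n=9: y≈3.640764, sp=2, e=sp−y≈-1.640764; I≈5.003618, D=e−e_prev≈-3.253687; u=3/4·(-1.640764)+5/4·5.003618+3/2·(-3.253687)≈0.143419; next y=1/10·3.640764+1/4·0.143419≈0.399931
n=10: y≈0.399931, sp=2, e=sp−y≈1.600069; I≈6.603687, D=e−e_prev≈3.240833; u=3/4·1.600069+5/4·6.603687+3/2·3.240833≈14.315909; next y=1/10·0.399931+1/4·14.315909≈3.618970
n=11: y≈3.618970, sp=2, e=sp−y≈-1.618970; I≈4.984716, D=e−e_prev≈-3.219039; u=3/4·(-1.618970)+5/4·4.984716+3/2·(-3.219039)≈0.188109; next y=1/10·3.618970+1/4·0.188109≈0.408924
n=12: y≈0.408924, sp=2, e=sp−y≈1.591076; I≈6.575792, D=e−e_prev≈3.210046; u=3/4·1.591076+5/4·6.575792+3/2·3.210046≈14.228116; next y=1/10·0.408924+1/4·14.228116≈3.597921
n=13: y≈3.597921, sp=2, e=sp−y≈-1.597921; I≈4.977871, D=e−e_prev≈-3.188997; u=3/4·(-1.597921)+5/4·4.977871+3/2·(-3.188997)≈0.240402; next y=1/10·3.597921+1/4·0.240402≈0.419893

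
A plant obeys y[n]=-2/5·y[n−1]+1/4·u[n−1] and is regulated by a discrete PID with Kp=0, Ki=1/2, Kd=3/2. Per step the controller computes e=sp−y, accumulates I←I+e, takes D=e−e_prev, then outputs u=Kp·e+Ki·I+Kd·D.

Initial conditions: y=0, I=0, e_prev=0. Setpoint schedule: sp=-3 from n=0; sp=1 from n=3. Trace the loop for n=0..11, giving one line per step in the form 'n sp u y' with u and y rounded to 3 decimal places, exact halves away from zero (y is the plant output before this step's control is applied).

0 -3 -6.000 0.000
1 -3 0.000 -1.500
2 -3 -7.200 0.600
3 1 7.430 -2.040
4 1 -10.437 2.674
5 1 8.501 -3.679
6 1 -13.239 3.597
7 1 13.066 -4.748
8 1 -16.406 5.166
9 1 19.050 -6.168
10 1 -21.161 7.230
11 1 26.643 -8.182

(exact arithmetic carried between steps; '≈' marks a value shown rounded to 6 d.p. or computed from one; I and e_prev carry over from the previous line; the table rounds u and y to 3 d.p., halves away from zero)
n=0: y=0, sp=-3, e=sp−y=-3; I=-3, D=e−e_prev=-3; u=0·(-3)+1/2·(-3)+3/2·(-3)=-6; next y=-2/5·0+1/4·(-6)=-1.5
n=1: y=-1.5, sp=-3, e=sp−y=-1.5; I=-4.5, D=e−e_prev=1.5; u=0·(-1.5)+1/2·(-4.5)+3/2·1.5=0; next y=-2/5·(-1.5)+1/4·0=0.6
n=2: y=0.6, sp=-3, e=sp−y=-3.6; I=-8.1, D=e−e_prev=-2.1; u=0·(-3.6)+1/2·(-8.1)+3/2·(-2.1)=-7.2; next y=-2/5·0.6+1/4·(-7.2)=-2.04
n=3: y=-2.04, sp=1, e=sp−y=3.04; I=-5.06, D=e−e_prev=6.64; u=0·3.04+1/2·(-5.06)+3/2·6.64=7.43; next y=-2/5·(-2.04)+1/4·7.43=2.6735
n=4: y=2.6735, sp=1, e=sp−y=-1.6735; I=-6.7335, D=e−e_prev=-4.7135; u=0·(-1.6735)+1/2·(-6.7335)+3/2·(-4.7135)=-10.437; next y=-2/5·2.6735+1/4·(-10.437)=-3.67865
n=5: y=-3.67865, sp=1, e=sp−y=4.67865; I=-2.05485, D=e−e_prev=6.35215; u=0·4.67865+1/2·(-2.05485)+3/2·6.35215=8.5008; next y=-2/5·(-3.67865)+1/4·8.5008=3.59666
n=6: y=3.59666, sp=1, e=sp−y=-2.59666; I=-4.65151, D=e−e_prev=-7.27531; u=0·(-2.59666)+1/2·(-4.65151)+3/2·(-7.27531)=-13.23872; next y=-2/5·3.59666+1/4·(-13.23872)=-4.748344
n=7: y=-4.748344, sp=1, e=sp−y=5.748344; I=1.096834, D=e−e_prev=8.345004; u=0·5.748344+1/2·1.096834+3/2·8.345004=13.065923; next y=-2/5·(-4.748344)+1/4·13.065923≈5.165818
n=8: y≈5.165818, sp=1, e=sp−y≈-4.165818; I≈-3.068984, D=e−e_prev≈-9.914162; u=0·(-4.165818)+1/2·(-3.068984)+3/2·(-9.914162)≈-16.405736; next y=-2/5·5.165818+1/4·(-16.405736)≈-6.167761
n=9: y≈-6.167761, sp=1, e=sp−y≈7.167761; I≈4.098777, D=e−e_prev≈11.333580; u=0·7.167761+1/2·4.098777+3/2·11.333580≈19.049758; next y=-2/5·(-6.167761)+1/4·19.049758≈7.229544
n=10: y≈7.229544, sp=1, e=sp−y≈-6.229544; I≈-2.130767, D=e−e_prev≈-13.397305; u=0·(-6.229544)+1/2·(-2.130767)+3/2·(-13.397305)≈-21.161341; next y=-2/5·7.229544+1/4·(-21.161341)≈-8.182153
n=11: y≈-8.182153, sp=1, e=sp−y≈9.182153; I≈7.051386, D=e−e_prev≈15.411697; u=0·9.182153+1/2·7.051386+3/2·15.411697≈26.643238; next y=-2/5·(-8.182153)+1/4·26.643238≈9.933671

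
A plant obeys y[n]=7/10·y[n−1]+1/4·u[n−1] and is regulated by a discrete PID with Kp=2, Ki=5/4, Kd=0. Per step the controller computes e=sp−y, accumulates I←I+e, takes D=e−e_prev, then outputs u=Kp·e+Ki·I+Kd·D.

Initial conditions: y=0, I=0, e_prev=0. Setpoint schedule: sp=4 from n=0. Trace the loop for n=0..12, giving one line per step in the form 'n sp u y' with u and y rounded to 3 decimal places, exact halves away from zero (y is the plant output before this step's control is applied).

(exact arithmetic carried between steps; '≈' marks a value shown rounded to 6 d.p. or computed from one; I and e_prev carry over from the previous line; the table rounds u and y to 3 d.p., halves away from zero)
n=0: y=0, sp=4, e=sp−y=4; I=4, D=e−e_prev=4; u=2·4+5/4·4+0·4=13; next y=7/10·0+1/4·13=3.25
n=1: y=3.25, sp=4, e=sp−y=0.75; I=4.75, D=e−e_prev=-3.25; u=2·0.75+5/4·4.75+0·(-3.25)=7.4375; next y=7/10·3.25+1/4·7.4375=4.134375
n=2: y=4.134375, sp=4, e=sp−y=-0.134375; I=4.615625, D=e−e_prev=-0.884375; u=2·(-0.134375)+5/4·4.615625+0·(-0.884375)≈5.500781; next y=7/10·4.134375+1/4·5.500781≈4.269258
n=3: y≈4.269258, sp=4, e=sp−y≈-0.269258; I≈4.346367, D=e−e_prev≈-0.134883; u=2·(-0.269258)+5/4·4.346367+0·(-0.134883)≈4.894443; next y=7/10·4.269258+1/4·4.894443≈4.212091
n=4: y≈4.212091, sp=4, e=sp−y≈-0.212091; I≈4.134276, D=e−e_prev≈0.057167; u=2·(-0.212091)+5/4·4.134276+0·0.057167≈4.743662; next y=7/10·4.212091+1/4·4.743662≈4.134379
n=5: y≈4.134379, sp=4, e=sp−y≈-0.134379; I≈3.999896, D=e−e_prev≈0.077712; u=2·(-0.134379)+5/4·3.999896+0·0.077712≈4.731112; next y=7/10·4.134379+1/4·4.731112≈4.076844
n=6: y≈4.076844, sp=4, e=sp−y≈-0.076844; I≈3.923053, D=e−e_prev≈0.057536; u=2·(-0.076844)+5/4·3.923053+0·0.057536≈4.750129; next y=7/10·4.076844+1/4·4.750129≈4.041323
n=7: y≈4.041323, sp=4, e=sp−y≈-0.041323; I≈3.881730, D=e−e_prev≈0.035521; u=2·(-0.041323)+5/4·3.881730+0·0.035521≈4.769517; next y=7/10·4.041323+1/4·4.769517≈4.021305
n=8: y≈4.021305, sp=4, e=sp−y≈-0.021305; I≈3.860425, D=e−e_prev≈0.020018; u=2·(-0.021305)+5/4·3.860425+0·0.020018≈4.782921; next y=7/10·4.021305+1/4·4.782921≈4.010644
n=9: y≈4.010644, sp=4, e=sp−y≈-0.010644; I≈3.849781, D=e−e_prev≈0.010661; u=2·(-0.010644)+5/4·3.849781+0·0.010661≈4.790939; next y=7/10·4.010644+1/4·4.790939≈4.005185
n=10: y≈4.005185, sp=4, e=sp−y≈-0.005185; I≈3.844596, D=e−e_prev≈0.005458; u=2·(-0.005185)+5/4·3.844596+0·0.005458≈4.795374; next y=7/10·4.005185+1/4·4.795374≈4.002473
n=11: y≈4.002473, sp=4, e=sp−y≈-0.002473; I≈3.842122, D=e−e_prev≈0.002712; u=2·(-0.002473)+5/4·3.842122+0·0.002712≈4.797707; next y=7/10·4.002473+1/4·4.797707≈4.001158
n=12: y≈4.001158, sp=4, e=sp−y≈-0.001158; I≈3.840965, D=e−e_prev≈0.001315; u=2·(-0.001158)+5/4·3.840965+0·0.001315≈4.798890; next y=7/10·4.001158+1/4·4.798890≈4.000533

0 4 13.000 0.000
1 4 7.438 3.250
2 4 5.501 4.134
3 4 4.894 4.269
4 4 4.744 4.212
5 4 4.731 4.134
6 4 4.750 4.077
7 4 4.770 4.041
8 4 4.783 4.021
9 4 4.791 4.011
10 4 4.795 4.005
11 4 4.798 4.002
12 4 4.799 4.001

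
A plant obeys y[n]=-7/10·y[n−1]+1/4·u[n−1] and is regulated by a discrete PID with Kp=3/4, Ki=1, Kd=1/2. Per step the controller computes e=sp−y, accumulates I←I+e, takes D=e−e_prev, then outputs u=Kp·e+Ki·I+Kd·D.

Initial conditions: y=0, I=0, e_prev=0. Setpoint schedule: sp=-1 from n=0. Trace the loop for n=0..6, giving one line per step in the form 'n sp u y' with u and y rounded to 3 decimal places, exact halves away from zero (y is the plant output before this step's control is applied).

(exact arithmetic carried between steps; '≈' marks a value shown rounded to 6 d.p. or computed from one; I and e_prev carry over from the previous line; the table rounds u and y to 3 d.p., halves away from zero)
n=0: y=0, sp=-1, e=sp−y=-1; I=-1, D=e−e_prev=-1; u=3/4·(-1)+1·(-1)+1/2·(-1)=-2.25; next y=-7/10·0+1/4·(-2.25)=-0.5625
n=1: y=-0.5625, sp=-1, e=sp−y=-0.4375; I=-1.4375, D=e−e_prev=0.5625; u=3/4·(-0.4375)+1·(-1.4375)+1/2·0.5625=-1.484375; next y=-7/10·(-0.5625)+1/4·(-1.484375)≈0.022656
n=2: y≈0.022656, sp=-1, e=sp−y≈-1.022656; I≈-2.460156, D=e−e_prev≈-0.585156; u=3/4·(-1.022656)+1·(-2.460156)+1/2·(-0.585156)≈-3.519727; next y=-7/10·0.022656+1/4·(-3.519727)≈-0.895791
n=3: y≈-0.895791, sp=-1, e=sp−y≈-0.104209; I≈-2.564365, D=e−e_prev≈0.918447; u=3/4·(-0.104209)+1·(-2.564365)+1/2·0.918447≈-2.183298; next y=-7/10·(-0.895791)+1/4·(-2.183298)≈0.081229
n=4: y≈0.081229, sp=-1, e=sp−y≈-1.081229; I≈-3.645594, D=e−e_prev≈-0.977020; u=3/4·(-1.081229)+1·(-3.645594)+1/2·(-0.977020)≈-4.945026; next y=-7/10·0.081229+1/4·(-4.945026)≈-1.293117
n=5: y≈-1.293117, sp=-1, e=sp−y≈0.293117; I≈-3.352477, D=e−e_prev≈1.374346; u=3/4·0.293117+1·(-3.352477)+1/2·1.374346≈-2.445467; next y=-7/10·(-1.293117)+1/4·(-2.445467)≈0.293815
n=6: y≈0.293815, sp=-1, e=sp−y≈-1.293815; I≈-4.646293, D=e−e_prev≈-1.586932; u=3/4·(-1.293815)+1·(-4.646293)+1/2·(-1.586932)≈-6.410120; next y=-7/10·0.293815+1/4·(-6.410120)≈-1.808201

0 -1 -2.250 0.000
1 -1 -1.484 -0.563
2 -1 -3.520 0.023
3 -1 -2.183 -0.896
4 -1 -4.945 0.081
5 -1 -2.445 -1.293
6 -1 -6.410 0.294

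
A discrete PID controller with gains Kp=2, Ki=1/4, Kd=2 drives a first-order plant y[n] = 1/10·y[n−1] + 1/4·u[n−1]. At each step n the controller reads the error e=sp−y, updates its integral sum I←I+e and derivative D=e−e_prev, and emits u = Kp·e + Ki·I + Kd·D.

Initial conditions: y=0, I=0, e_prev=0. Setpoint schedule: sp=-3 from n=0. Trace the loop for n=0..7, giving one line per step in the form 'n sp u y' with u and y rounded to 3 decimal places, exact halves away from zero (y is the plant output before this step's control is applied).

0 -3 -12.750 0.000
1 -3 6.047 -3.188
2 -3 -18.898 1.193
3 -3 13.457 -4.605
4 -3 -29.651 2.904
5 -3 26.502 -7.122
6 -3 -47.922 5.913
7 -3 49.456 -11.389

(exact arithmetic carried between steps; '≈' marks a value shown rounded to 6 d.p. or computed from one; I and e_prev carry over from the previous line; the table rounds u and y to 3 d.p., halves away from zero)
n=0: y=0, sp=-3, e=sp−y=-3; I=-3, D=e−e_prev=-3; u=2·(-3)+1/4·(-3)+2·(-3)=-12.75; next y=1/10·0+1/4·(-12.75)=-3.1875
n=1: y=-3.1875, sp=-3, e=sp−y=0.1875; I=-2.8125, D=e−e_prev=3.1875; u=2·0.1875+1/4·(-2.8125)+2·3.1875=6.046875; next y=1/10·(-3.1875)+1/4·6.046875≈1.192969
n=2: y≈1.192969, sp=-3, e=sp−y≈-4.192969; I≈-7.005469, D=e−e_prev≈-4.380469; u=2·(-4.192969)+1/4·(-7.005469)+2·(-4.380469)≈-18.898242; next y=1/10·1.192969+1/4·(-18.898242)≈-4.605264
n=3: y≈-4.605264, sp=-3, e=sp−y≈1.605264; I≈-5.400205, D=e−e_prev≈5.798232; u=2·1.605264+1/4·(-5.400205)+2·5.798232≈13.456941; next y=1/10·(-4.605264)+1/4·13.456941≈2.903709
n=4: y≈2.903709, sp=-3, e=sp−y≈-5.903709; I≈-11.303914, D=e−e_prev≈-7.508973; u=2·(-5.903709)+1/4·(-11.303914)+2·(-7.508973)≈-29.651341; next y=1/10·2.903709+1/4·(-29.651341)≈-7.122464
n=5: y≈-7.122464, sp=-3, e=sp−y≈4.122464; I≈-7.181450, D=e−e_prev≈10.026173; u=2·4.122464+1/4·(-7.181450)+2·10.026173≈26.501913; next y=1/10·(-7.122464)+1/4·26.501913≈5.913232
n=6: y≈5.913232, sp=-3, e=sp−y≈-8.913232; I≈-16.094681, D=e−e_prev≈-13.035696; u=2·(-8.913232)+1/4·(-16.094681)+2·(-13.035696)≈-47.921527; next y=1/10·5.913232+1/4·(-47.921527)≈-11.389058
n=7: y≈-11.389058, sp=-3, e=sp−y≈8.389058; I≈-7.705623, D=e−e_prev≈17.302290; u=2·8.389058+1/4·(-7.705623)+2·17.302290≈49.456292; next y=1/10·(-11.389058)+1/4·49.456292≈11.225167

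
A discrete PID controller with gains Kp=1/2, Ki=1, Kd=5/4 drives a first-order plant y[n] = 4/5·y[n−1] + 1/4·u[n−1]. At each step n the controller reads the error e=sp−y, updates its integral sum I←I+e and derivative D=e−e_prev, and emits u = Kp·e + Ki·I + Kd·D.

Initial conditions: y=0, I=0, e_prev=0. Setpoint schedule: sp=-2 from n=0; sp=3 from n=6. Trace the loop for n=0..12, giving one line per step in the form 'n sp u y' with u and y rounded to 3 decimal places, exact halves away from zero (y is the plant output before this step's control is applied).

0 -2 -5.500 0.000
1 -2 -1.219 -1.375
2 -2 -3.481 -1.405
3 -2 -2.493 -1.994
4 -2 -2.618 -2.218
5 -2 -2.100 -2.429
6 3 11.923 -2.469
7 3 1.538 1.006
8 3 7.371 1.189
9 3 4.997 2.794
10 3 5.310 3.485
11 3 3.955 4.115
12 3 3.172 4.281

(exact arithmetic carried between steps; '≈' marks a value shown rounded to 6 d.p. or computed from one; I and e_prev carry over from the previous line; the table rounds u and y to 3 d.p., halves away from zero)
n=0: y=0, sp=-2, e=sp−y=-2; I=-2, D=e−e_prev=-2; u=1/2·(-2)+1·(-2)+5/4·(-2)=-5.5; next y=4/5·0+1/4·(-5.5)=-1.375
n=1: y=-1.375, sp=-2, e=sp−y=-0.625; I=-2.625, D=e−e_prev=1.375; u=1/2·(-0.625)+1·(-2.625)+5/4·1.375=-1.21875; next y=4/5·(-1.375)+1/4·(-1.21875)≈-1.404688
n=2: y≈-1.404688, sp=-2, e=sp−y≈-0.595313; I≈-3.220313, D=e−e_prev≈0.029688; u=1/2·(-0.595313)+1·(-3.220313)+5/4·0.029688≈-3.480859; next y=4/5·(-1.404688)+1/4·(-3.480859)≈-1.993965
n=3: y≈-1.993965, sp=-2, e=sp−y≈-0.006035; I≈-3.226348, D=e−e_prev≈0.589277; u=1/2·(-0.006035)+1·(-3.226348)+5/4·0.589277≈-2.492769; next y=4/5·(-1.993965)+1/4·(-2.492769)≈-2.218364
n=4: y≈-2.218364, sp=-2, e=sp−y≈0.218364; I≈-3.007984, D=e−e_prev≈0.224399; u=1/2·0.218364+1·(-3.007984)+5/4·0.224399≈-2.618303; next y=4/5·(-2.218364)+1/4·(-2.618303)≈-2.429267
n=5: y≈-2.429267, sp=-2, e=sp−y≈0.429267; I≈-2.578717, D=e−e_prev≈0.210903; u=1/2·0.429267+1·(-2.578717)+5/4·0.210903≈-2.100455; next y=4/5·(-2.429267)+1/4·(-2.100455)≈-2.468527
n=6: y≈-2.468527, sp=3, e=sp−y≈5.468527; I≈2.889810, D=e−e_prev≈5.039260; u=1/2·5.468527+1·2.889810+5/4·5.039260≈11.923149; next y=4/5·(-2.468527)+1/4·11.923149≈1.005966
n=7: y≈1.005966, sp=3, e=sp−y≈1.994034; I≈4.883845, D=e−e_prev≈-3.474493; u=1/2·1.994034+1·4.883845+5/4·(-3.474493)≈1.537746; next y=4/5·1.005966+1/4·1.537746≈1.189209
n=8: y≈1.189209, sp=3, e=sp−y≈1.810791; I≈6.694636, D=e−e_prev≈-0.183243; u=1/2·1.810791+1·6.694636+5/4·(-0.183243)≈7.370977; next y=4/5·1.189209+1/4·7.370977≈2.794111
n=9: y≈2.794111, sp=3, e=sp−y≈0.205889; I≈6.900524, D=e−e_prev≈-1.604902; u=1/2·0.205889+1·6.900524+5/4·(-1.604902)≈4.997341; next y=4/5·2.794111+1/4·4.997341≈3.484624
n=10: y≈3.484624, sp=3, e=sp−y≈-0.484624; I≈6.415900, D=e−e_prev≈-0.690513; u=1/2·(-0.484624)+1·6.415900+5/4·(-0.690513)≈5.310447; next y=4/5·3.484624+1/4·5.310447≈4.115311
n=11: y≈4.115311, sp=3, e=sp−y≈-1.115311; I≈5.300589, D=e−e_prev≈-0.630687; u=1/2·(-1.115311)+1·5.300589+5/4·(-0.630687)≈3.954575; next y=4/5·4.115311+1/4·3.954575≈4.280893
n=12: y≈4.280893, sp=3, e=sp−y≈-1.280893; I≈4.019696, D=e−e_prev≈-0.165581; u=1/2·(-1.280893)+1·4.019696+5/4·(-0.165581)≈3.172273; next y=4/5·4.280893+1/4·3.172273≈4.217782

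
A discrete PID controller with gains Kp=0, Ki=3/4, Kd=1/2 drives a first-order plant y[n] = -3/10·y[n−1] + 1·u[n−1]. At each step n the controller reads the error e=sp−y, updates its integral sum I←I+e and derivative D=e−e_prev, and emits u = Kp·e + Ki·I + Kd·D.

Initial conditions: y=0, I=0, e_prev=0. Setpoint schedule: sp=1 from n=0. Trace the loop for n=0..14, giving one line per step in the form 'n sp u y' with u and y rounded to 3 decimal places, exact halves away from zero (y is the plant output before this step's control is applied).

0 1 1.250 0.000
1 1 -0.063 1.250
2 1 2.484 -0.438
3 1 -1.098 2.616
4 1 4.840 -1.882
5 1 -4.356 5.404
6 1 10.211 -5.977
7 1 -12.724 12.004
8 1 23.425 -16.325
9 1 -33.555 28.323
10 1 56.245 -42.052
11 1 -85.295 68.861
12 1 137.784 -105.953
13 1 -213.812 169.570
14 1 340.338 -264.683

(exact arithmetic carried between steps; '≈' marks a value shown rounded to 6 d.p. or computed from one; I and e_prev carry over from the previous line; the table rounds u and y to 3 d.p., halves away from zero)
n=0: y=0, sp=1, e=sp−y=1; I=1, D=e−e_prev=1; u=0·1+3/4·1+1/2·1=1.25; next y=-3/10·0+1·1.25=1.25
n=1: y=1.25, sp=1, e=sp−y=-0.25; I=0.75, D=e−e_prev=-1.25; u=0·(-0.25)+3/4·0.75+1/2·(-1.25)=-0.0625; next y=-3/10·1.25+1·(-0.0625)=-0.4375
n=2: y=-0.4375, sp=1, e=sp−y=1.4375; I=2.1875, D=e−e_prev=1.6875; u=0·1.4375+3/4·2.1875+1/2·1.6875=2.484375; next y=-3/10·(-0.4375)+1·2.484375=2.615625
n=3: y=2.615625, sp=1, e=sp−y=-1.615625; I=0.571875, D=e−e_prev=-3.053125; u=0·(-1.615625)+3/4·0.571875+1/2·(-3.053125)≈-1.097656; next y=-3/10·2.615625+1·(-1.097656)≈-1.882344
n=4: y≈-1.882344, sp=1, e=sp−y≈2.882344; I≈3.454219, D=e−e_prev≈4.497969; u=0·2.882344+3/4·3.454219+1/2·4.497969≈4.839648; next y=-3/10·(-1.882344)+1·4.839648≈5.404352
n=5: y≈5.404352, sp=1, e=sp−y≈-4.404352; I≈-0.950133, D=e−e_prev≈-7.286695; u=0·(-4.404352)+3/4·(-0.950133)+1/2·(-7.286695)≈-4.355947; next y=-3/10·5.404352+1·(-4.355947)≈-5.977253
n=6: y≈-5.977253, sp=1, e=sp−y≈6.977253; I≈6.027120, D=e−e_prev≈11.381604; u=0·6.977253+3/4·6.027120+1/2·11.381604≈10.211142; next y=-3/10·(-5.977253)+1·10.211142≈12.004318
n=7: y≈12.004318, sp=1, e=sp−y≈-11.004318; I≈-4.977198, D=e−e_prev≈-17.981571; u=0·(-11.004318)+3/4·(-4.977198)+1/2·(-17.981571)≈-12.723684; next y=-3/10·12.004318+1·(-12.723684)≈-16.324979
n=8: y≈-16.324979, sp=1, e=sp−y≈17.324979; I≈12.347781, D=e−e_prev≈28.329297; u=0·17.324979+3/4·12.347781+1/2·28.329297≈23.425484; next y=-3/10·(-16.324979)+1·23.425484≈28.322978
n=9: y≈28.322978, sp=1, e=sp−y≈-27.322978; I≈-14.975197, D=e−e_prev≈-44.647957; u=0·(-27.322978)+3/4·(-14.975197)+1/2·(-44.647957)≈-33.555376; next y=-3/10·28.322978+1·(-33.555376)≈-42.052270
n=10: y≈-42.052270, sp=1, e=sp−y≈43.052270; I≈28.077073, D=e−e_prev≈70.375248; u=0·43.052270+3/4·28.077073+1/2·70.375248≈56.245429; next y=-3/10·(-42.052270)+1·56.245429≈68.861110
n=11: y≈68.861110, sp=1, e=sp−y≈-67.861110; I≈-39.784037, D=e−e_prev≈-110.913380; u=0·(-67.861110)+3/4·(-39.784037)+1/2·(-110.913380)≈-85.294717; next y=-3/10·68.861110+1·(-85.294717)≈-105.953050
n=12: y≈-105.953050, sp=1, e=sp−y≈106.953050; I≈67.169014, D=e−e_prev≈174.814160; u=0·106.953050+3/4·67.169014+1/2·174.814160≈137.783840; next y=-3/10·(-105.953050)+1·137.783840≈169.569755
n=13: y≈169.569755, sp=1, e=sp−y≈-168.569755; I≈-101.400742, D=e−e_prev≈-275.522806; u=0·(-168.569755)+3/4·(-101.400742)+1/2·(-275.522806)≈-213.811959; next y=-3/10·169.569755+1·(-213.811959)≈-264.682886
n=14: y≈-264.682886, sp=1, e=sp−y≈265.682886; I≈164.282144, D=e−e_prev≈434.252641; u=0·265.682886+3/4·164.282144+1/2·434.252641≈340.337928; next y=-3/10·(-264.682886)+1·340.337928≈419.742794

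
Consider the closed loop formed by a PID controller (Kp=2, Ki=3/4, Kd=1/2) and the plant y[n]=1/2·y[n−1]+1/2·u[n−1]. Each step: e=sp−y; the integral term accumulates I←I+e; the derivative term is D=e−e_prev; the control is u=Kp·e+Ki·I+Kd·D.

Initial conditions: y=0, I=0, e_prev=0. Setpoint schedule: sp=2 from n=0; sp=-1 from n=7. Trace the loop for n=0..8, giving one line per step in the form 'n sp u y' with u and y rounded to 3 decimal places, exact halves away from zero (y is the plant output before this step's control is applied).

(exact arithmetic carried between steps; '≈' marks a value shown rounded to 6 d.p. or computed from one; I and e_prev carry over from the previous line; the table rounds u and y to 3 d.p., halves away from zero)
n=0: y=0, sp=2, e=sp−y=2; I=2, D=e−e_prev=2; u=2·2+3/4·2+1/2·2=6.5; next y=1/2·0+1/2·6.5=3.25
n=1: y=3.25, sp=2, e=sp−y=-1.25; I=0.75, D=e−e_prev=-3.25; u=2·(-1.25)+3/4·0.75+1/2·(-3.25)=-3.5625; next y=1/2·3.25+1/2·(-3.5625)=-0.15625
n=2: y=-0.15625, sp=2, e=sp−y=2.15625; I=2.90625, D=e−e_prev=3.40625; u=2·2.15625+3/4·2.90625+1/2·3.40625≈8.195313; next y=1/2·(-0.15625)+1/2·8.195313≈4.019531
n=3: y≈4.019531, sp=2, e=sp−y≈-2.019531; I≈0.886719, D=e−e_prev≈-4.175781; u=2·(-2.019531)+3/4·0.886719+1/2·(-4.175781)≈-5.461914; next y=1/2·4.019531+1/2·(-5.461914)≈-0.721191
n=4: y≈-0.721191, sp=2, e=sp−y≈2.721191; I≈3.607910, D=e−e_prev≈4.740723; u=2·2.721191+3/4·3.607910+1/2·4.740723≈10.518677; next y=1/2·(-0.721191)+1/2·10.518677≈4.898743
n=5: y≈4.898743, sp=2, e=sp−y≈-2.898743; I≈0.709167, D=e−e_prev≈-5.619934; u=2·(-2.898743)+3/4·0.709167+1/2·(-5.619934)≈-8.075577; next y=1/2·4.898743+1/2·(-8.075577)≈-1.588417
n=6: y≈-1.588417, sp=2, e=sp−y≈3.588417; I≈4.297585, D=e−e_prev≈6.487160; u=2·3.588417+3/4·4.297585+1/2·6.487160≈13.643602; next y=1/2·(-1.588417)+1/2·13.643602≈6.027593
n=7: y≈6.027593, sp=-1, e=sp−y≈-7.027593; I≈-2.730008, D=e−e_prev≈-10.616010; u=2·(-7.027593)+3/4·(-2.730008)+1/2·(-10.616010)≈-21.410696; next y=1/2·6.027593+1/2·(-21.410696)≈-7.691552
n=8: y≈-7.691552, sp=-1, e=sp−y≈6.691552; I≈3.961544, D=e−e_prev≈13.719144; u=2·6.691552+3/4·3.961544+1/2·13.719144≈23.213834; next y=1/2·(-7.691552)+1/2·23.213834≈7.761141

0 2 6.500 0.000
1 2 -3.563 3.250
2 2 8.195 -0.156
3 2 -5.462 4.020
4 2 10.519 -0.721
5 2 -8.076 4.899
6 2 13.644 -1.588
7 -1 -21.411 6.028
8 -1 23.214 -7.692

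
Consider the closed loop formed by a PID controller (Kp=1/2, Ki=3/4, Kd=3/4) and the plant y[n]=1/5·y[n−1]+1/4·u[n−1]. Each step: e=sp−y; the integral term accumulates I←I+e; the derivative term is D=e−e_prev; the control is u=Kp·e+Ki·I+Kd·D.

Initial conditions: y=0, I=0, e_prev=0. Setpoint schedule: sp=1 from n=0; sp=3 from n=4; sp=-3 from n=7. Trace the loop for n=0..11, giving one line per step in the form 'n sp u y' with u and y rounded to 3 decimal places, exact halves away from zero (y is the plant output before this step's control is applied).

(exact arithmetic carried between steps; '≈' marks a value shown rounded to 6 d.p. or computed from one; I and e_prev carry over from the previous line; the table rounds u and y to 3 d.p., halves away from zero)
n=0: y=0, sp=1, e=sp−y=1; I=1, D=e−e_prev=1; u=1/2·1+3/4·1+3/4·1=2; next y=1/5·0+1/4·2=0.5
n=1: y=0.5, sp=1, e=sp−y=0.5; I=1.5, D=e−e_prev=-0.5; u=1/2·0.5+3/4·1.5+3/4·(-0.5)=1; next y=1/5·0.5+1/4·1=0.35
n=2: y=0.35, sp=1, e=sp−y=0.65; I=2.15, D=e−e_prev=0.15; u=1/2·0.65+3/4·2.15+3/4·0.15=2.05; next y=1/5·0.35+1/4·2.05=0.5825
n=3: y=0.5825, sp=1, e=sp−y=0.4175; I=2.5675, D=e−e_prev=-0.2325; u=1/2·0.4175+3/4·2.5675+3/4·(-0.2325)=1.96; next y=1/5·0.5825+1/4·1.96=0.6065
n=4: y=0.6065, sp=3, e=sp−y=2.3935; I=4.961, D=e−e_prev=1.976; u=1/2·2.3935+3/4·4.961+3/4·1.976=6.3995; next y=1/5·0.6065+1/4·6.3995=1.721175
n=5: y=1.721175, sp=3, e=sp−y=1.278825; I=6.239825, D=e−e_prev=-1.114675; u=1/2·1.278825+3/4·6.239825+3/4·(-1.114675)=4.483275; next y=1/5·1.721175+1/4·4.483275≈1.465054
n=6: y≈1.465054, sp=3, e=sp−y≈1.534946; I≈7.774771, D=e−e_prev≈0.256121; u=1/2·1.534946+3/4·7.774771+3/4·0.256121≈6.790643; next y=1/5·1.465054+1/4·6.790643≈1.990671
n=7: y≈1.990671, sp=-3, e=sp−y≈-4.990671; I≈2.784100, D=e−e_prev≈-6.525618; u=1/2·(-4.990671)+3/4·2.784100+3/4·(-6.525618)≈-5.301474; next y=1/5·1.990671+1/4·(-5.301474)≈-0.927234
n=8: y≈-0.927234, sp=-3, e=sp−y≈-2.072766; I≈0.711334, D=e−e_prev≈2.917906; u=1/2·(-2.072766)+3/4·0.711334+3/4·2.917906≈1.685547; next y=1/5·(-0.927234)+1/4·1.685547≈0.235940
n=9: y≈0.235940, sp=-3, e=sp−y≈-3.235940; I≈-2.524606, D=e−e_prev≈-1.163174; u=1/2·(-3.235940)+3/4·(-2.524606)+3/4·(-1.163174)≈-4.383805; next y=1/5·0.235940+1/4·(-4.383805)≈-1.048763
n=10: y≈-1.048763, sp=-3, e=sp−y≈-1.951237; I≈-4.475843, D=e−e_prev≈1.284703; u=1/2·(-1.951237)+3/4·(-4.475843)+3/4·1.284703≈-3.368973; next y=1/5·(-1.048763)+1/4·(-3.368973)≈-1.051996
n=11: y≈-1.051996, sp=-3, e=sp−y≈-1.948004; I≈-6.423847, D=e−e_prev≈0.003233; u=1/2·(-1.948004)+3/4·(-6.423847)+3/4·0.003233≈-5.789463; next y=1/5·(-1.051996)+1/4·(-5.789463)≈-1.657765

0 1 2.000 0.000
1 1 1.000 0.500
2 1 2.050 0.350
3 1 1.960 0.583
4 3 6.400 0.607
5 3 4.483 1.721
6 3 6.791 1.465
7 -3 -5.301 1.991
8 -3 1.686 -0.927
9 -3 -4.384 0.236
10 -3 -3.369 -1.049
11 -3 -5.789 -1.052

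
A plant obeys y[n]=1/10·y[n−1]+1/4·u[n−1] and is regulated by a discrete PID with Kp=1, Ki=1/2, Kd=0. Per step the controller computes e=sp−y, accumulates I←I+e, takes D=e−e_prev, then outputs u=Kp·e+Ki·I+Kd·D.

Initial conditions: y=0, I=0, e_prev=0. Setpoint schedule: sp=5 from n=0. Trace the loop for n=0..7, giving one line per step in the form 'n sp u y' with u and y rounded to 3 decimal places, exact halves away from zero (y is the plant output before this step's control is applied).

(exact arithmetic carried between steps; '≈' marks a value shown rounded to 6 d.p. or computed from one; I and e_prev carry over from the previous line; the table rounds u and y to 3 d.p., halves away from zero)
n=0: y=0, sp=5, e=sp−y=5; I=5, D=e−e_prev=5; u=1·5+1/2·5+0·5=7.5; next y=1/10·0+1/4·7.5=1.875
n=1: y=1.875, sp=5, e=sp−y=3.125; I=8.125, D=e−e_prev=-1.875; u=1·3.125+1/2·8.125+0·(-1.875)=7.1875; next y=1/10·1.875+1/4·7.1875=1.984375
n=2: y=1.984375, sp=5, e=sp−y=3.015625; I=11.140625, D=e−e_prev=-0.109375; u=1·3.015625+1/2·11.140625+0·(-0.109375)≈8.585938; next y=1/10·1.984375+1/4·8.585938≈2.344922
n=3: y≈2.344922, sp=5, e=sp−y≈2.655078; I≈13.795703, D=e−e_prev≈-0.360547; u=1·2.655078+1/2·13.795703+0·(-0.360547)≈9.552930; next y=1/10·2.344922+1/4·9.552930≈2.622725
n=4: y≈2.622725, sp=5, e=sp−y≈2.377275; I≈16.172979, D=e−e_prev≈-0.277803; u=1·2.377275+1/2·16.172979+0·(-0.277803)≈10.463765; next y=1/10·2.622725+1/4·10.463765≈2.878214
n=5: y≈2.878214, sp=5, e=sp−y≈2.121786; I≈18.294765, D=e−e_prev≈-0.255489; u=1·2.121786+1/2·18.294765+0·(-0.255489)≈11.269169; next y=1/10·2.878214+1/4·11.269169≈3.105114
n=6: y≈3.105114, sp=5, e=sp−y≈1.894886; I≈20.189651, D=e−e_prev≈-0.226900; u=1·1.894886+1/2·20.189651+0·(-0.226900)≈11.989712; next y=1/10·3.105114+1/4·11.989712≈3.307939
n=7: y≈3.307939, sp=5, e=sp−y≈1.692061; I≈21.881712, D=e−e_prev≈-0.202826; u=1·1.692061+1/2·21.881712+0·(-0.202826)≈12.632917; next y=1/10·3.307939+1/4·12.632917≈3.489023

0 5 7.500 0.000
1 5 7.188 1.875
2 5 8.586 1.984
3 5 9.553 2.345
4 5 10.464 2.623
5 5 11.269 2.878
6 5 11.990 3.105
7 5 12.633 3.308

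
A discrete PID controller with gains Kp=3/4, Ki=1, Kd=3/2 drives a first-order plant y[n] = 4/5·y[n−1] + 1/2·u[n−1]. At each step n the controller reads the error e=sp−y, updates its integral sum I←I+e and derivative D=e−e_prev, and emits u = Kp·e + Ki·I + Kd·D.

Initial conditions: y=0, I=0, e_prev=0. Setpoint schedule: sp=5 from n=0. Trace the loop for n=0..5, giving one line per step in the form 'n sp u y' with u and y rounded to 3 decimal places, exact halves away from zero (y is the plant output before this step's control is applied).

0 5 16.250 0.000
1 5 -12.656 8.125
2 5 22.254 0.172
3 5 -20.899 11.264
4 5 30.758 -1.438
5 5 -32.774 14.229

(exact arithmetic carried between steps; '≈' marks a value shown rounded to 6 d.p. or computed from one; I and e_prev carry over from the previous line; the table rounds u and y to 3 d.p., halves away from zero)
n=0: y=0, sp=5, e=sp−y=5; I=5, D=e−e_prev=5; u=3/4·5+1·5+3/2·5=16.25; next y=4/5·0+1/2·16.25=8.125
n=1: y=8.125, sp=5, e=sp−y=-3.125; I=1.875, D=e−e_prev=-8.125; u=3/4·(-3.125)+1·1.875+3/2·(-8.125)=-12.65625; next y=4/5·8.125+1/2·(-12.65625)=0.171875
n=2: y=0.171875, sp=5, e=sp−y=4.828125; I=6.703125, D=e−e_prev=7.953125; u=3/4·4.828125+1·6.703125+3/2·7.953125≈22.253906; next y=4/5·0.171875+1/2·22.253906≈11.264453
n=3: y≈11.264453, sp=5, e=sp−y≈-6.264453; I≈0.438672, D=e−e_prev≈-11.092578; u=3/4·(-6.264453)+1·0.438672+3/2·(-11.092578)≈-20.898535; next y=4/5·11.264453+1/2·(-20.898535)≈-1.437705
n=4: y≈-1.437705, sp=5, e=sp−y≈6.437705; I≈6.876377, D=e−e_prev≈12.702158; u=3/4·6.437705+1·6.876377+3/2·12.702158≈30.757893; next y=4/5·(-1.437705)+1/2·30.757893≈14.228782
n=5: y≈14.228782, sp=5, e=sp−y≈-9.228782; I≈-2.352406, D=e−e_prev≈-15.666488; u=3/4·(-9.228782)+1·(-2.352406)+3/2·(-15.666488)≈-32.773724; next y=4/5·14.228782+1/2·(-32.773724)≈-5.003836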